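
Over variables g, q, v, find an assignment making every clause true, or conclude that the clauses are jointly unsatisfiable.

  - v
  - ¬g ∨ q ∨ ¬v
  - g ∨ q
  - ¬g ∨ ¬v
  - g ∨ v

g = False, q = True, v = True

Unit clause (v) forces v = True.
In (¬g ∨ ¬v) only ¬g is left, so g = False.
In (g ∨ q) only q is left, so q = True.
Check each clause:
  (v): v holds.
  (¬g ∨ q ∨ ¬v): ¬g holds.
  (g ∨ q): q holds.
  (¬g ∨ ¬v): ¬g holds.
  (g ∨ v): v holds.
All clauses satisfied.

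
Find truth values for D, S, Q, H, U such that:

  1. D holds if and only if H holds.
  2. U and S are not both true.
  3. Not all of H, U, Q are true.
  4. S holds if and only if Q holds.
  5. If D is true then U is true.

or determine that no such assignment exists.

D = True; S = False; Q = False; H = True; U = True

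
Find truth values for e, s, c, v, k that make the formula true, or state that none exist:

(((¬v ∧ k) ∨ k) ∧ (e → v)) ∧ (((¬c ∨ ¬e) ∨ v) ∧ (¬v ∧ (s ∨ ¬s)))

e = False, s = True, c = True, v = False, k = True

  ((¬v ∧ k) ∨ k) ∧ (e → v) = True
    (¬v ∧ k) ∨ k = True
      ¬v ∧ k = True
        ¬v = True
    e → v = True
  ((¬c ∨ ¬e) ∨ v) ∧ (¬v ∧ (s ∨ ¬s)) = True
    (¬c ∨ ¬e) ∨ v = True
      ¬c ∨ ¬e = True
        ¬c = False
        ¬e = True
    ¬v ∧ (s ∨ ¬s) = True
      ¬v = True
      s ∨ ¬s = True
        ¬s = False
Both conjuncts True, so the formula holds.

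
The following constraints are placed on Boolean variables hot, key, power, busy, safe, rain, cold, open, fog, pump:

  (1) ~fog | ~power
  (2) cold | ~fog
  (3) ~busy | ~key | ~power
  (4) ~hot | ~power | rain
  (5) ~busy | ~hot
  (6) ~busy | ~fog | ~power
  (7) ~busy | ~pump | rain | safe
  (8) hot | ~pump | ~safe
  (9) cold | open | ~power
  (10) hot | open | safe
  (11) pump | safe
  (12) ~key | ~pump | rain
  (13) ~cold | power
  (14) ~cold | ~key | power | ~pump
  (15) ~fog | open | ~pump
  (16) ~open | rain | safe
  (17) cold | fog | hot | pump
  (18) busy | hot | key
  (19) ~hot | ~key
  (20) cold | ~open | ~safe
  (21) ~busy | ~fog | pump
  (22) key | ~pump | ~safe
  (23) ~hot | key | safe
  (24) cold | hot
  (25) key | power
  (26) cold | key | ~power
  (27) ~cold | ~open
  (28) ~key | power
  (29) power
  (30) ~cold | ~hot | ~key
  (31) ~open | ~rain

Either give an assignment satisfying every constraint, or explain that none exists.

hot = False, key = True, power = True, busy = False, safe = True, rain = True, cold = True, open = False, fog = False, pump = False

Unit clause (power) forces power = True.
In (~fog | ~power) only ~fog is left, so fog = False.
Set hot = False.
  then (cold | hot) forces cold = True.
  then (~cold | ~open) forces open = False.
  then (hot | open | safe) forces safe = True.
  then (hot | ~pump | ~safe) forces pump = False.
Set key = True.
  then (~busy | ~key | ~power) forces busy = False.
Set rain = True.
All clauses satisfied.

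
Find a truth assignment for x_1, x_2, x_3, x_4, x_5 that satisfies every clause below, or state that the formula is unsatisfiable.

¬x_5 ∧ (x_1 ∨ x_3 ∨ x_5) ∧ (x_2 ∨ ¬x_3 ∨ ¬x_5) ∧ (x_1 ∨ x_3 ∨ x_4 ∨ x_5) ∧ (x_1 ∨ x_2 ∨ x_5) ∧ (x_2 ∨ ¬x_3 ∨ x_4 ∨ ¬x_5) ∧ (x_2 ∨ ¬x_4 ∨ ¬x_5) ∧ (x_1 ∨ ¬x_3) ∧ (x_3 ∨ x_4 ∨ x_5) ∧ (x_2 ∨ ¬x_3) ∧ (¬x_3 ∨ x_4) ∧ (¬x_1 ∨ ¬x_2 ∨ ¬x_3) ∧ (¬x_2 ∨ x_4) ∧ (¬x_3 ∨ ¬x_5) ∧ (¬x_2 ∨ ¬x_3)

Unit clause (¬x_5) forces x_5 = False.
Try x_1 = False:
  (x_1 ∨ x_3 ∨ x_5) forces x_3 = True.
  clause (x_1 ∨ ¬x_3) is falsified — backtrack.
So x_1 = True.
Set x_2 = True.
  then (¬x_1 ∨ ¬x_2 ∨ ¬x_3) forces x_3 = False.
  then (¬x_2 ∨ x_4) forces x_4 = True.
All clauses satisfied.

x_1: True, x_2: True, x_3: False, x_4: True, x_5: False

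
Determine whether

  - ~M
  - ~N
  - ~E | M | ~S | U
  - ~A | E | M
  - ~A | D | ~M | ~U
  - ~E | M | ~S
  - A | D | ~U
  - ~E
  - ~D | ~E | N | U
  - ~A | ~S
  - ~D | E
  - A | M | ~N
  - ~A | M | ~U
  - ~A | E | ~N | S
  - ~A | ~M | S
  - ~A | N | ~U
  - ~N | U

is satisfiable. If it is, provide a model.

M=F, N=F, E=F, U=F, S=F, A=F, D=F

Unit clause (~M) forces M = False.
Unit clause (~N) forces N = False.
Unit clause (~E) forces E = False.
In (~D | E) only ~D is left, so D = False.
In (~A | E | M) only ~A is left, so A = False.
In (A | D | ~U) only ~U is left, so U = False.
Set S = False.
All clauses satisfied.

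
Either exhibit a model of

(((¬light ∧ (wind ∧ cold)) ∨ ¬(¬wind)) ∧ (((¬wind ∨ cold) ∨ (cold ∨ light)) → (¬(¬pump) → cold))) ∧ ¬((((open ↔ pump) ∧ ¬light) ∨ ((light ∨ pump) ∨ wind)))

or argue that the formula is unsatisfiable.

Case wind = True: the conjunct ¬((((open ↔ pump) ∧ ¬light) ∨ ((light ∨ pump) ∨ wind))) becomes ¬((((open ↔ pump) ∧ ¬light) ∨ True)) = False.
Case wind = False: the conjunct (¬light ∧ (wind ∧ cold)) ∨ ¬(¬wind) becomes (¬light ∧ False) ∨ ¬True = False.
Both cases fail — unsatisfiable.

No satisfying assignment exists.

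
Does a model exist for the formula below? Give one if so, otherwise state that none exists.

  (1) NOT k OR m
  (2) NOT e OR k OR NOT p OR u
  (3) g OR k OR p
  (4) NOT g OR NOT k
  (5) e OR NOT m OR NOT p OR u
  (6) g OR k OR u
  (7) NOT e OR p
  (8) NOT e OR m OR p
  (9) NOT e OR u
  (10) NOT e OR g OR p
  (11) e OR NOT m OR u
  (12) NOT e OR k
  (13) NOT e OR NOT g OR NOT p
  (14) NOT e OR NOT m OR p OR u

Set k = False.
  then (NOT e OR k) forces e = False.
Set p = False.
  then (g OR k OR p) forces g = True.
Set u = True.
Set m = False.
All clauses satisfied.

k = False, p = False, u = True, g = True, e = False, m = False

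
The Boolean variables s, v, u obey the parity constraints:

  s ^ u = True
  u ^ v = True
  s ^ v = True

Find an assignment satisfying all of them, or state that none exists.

Unsatisfiable — no assignment works.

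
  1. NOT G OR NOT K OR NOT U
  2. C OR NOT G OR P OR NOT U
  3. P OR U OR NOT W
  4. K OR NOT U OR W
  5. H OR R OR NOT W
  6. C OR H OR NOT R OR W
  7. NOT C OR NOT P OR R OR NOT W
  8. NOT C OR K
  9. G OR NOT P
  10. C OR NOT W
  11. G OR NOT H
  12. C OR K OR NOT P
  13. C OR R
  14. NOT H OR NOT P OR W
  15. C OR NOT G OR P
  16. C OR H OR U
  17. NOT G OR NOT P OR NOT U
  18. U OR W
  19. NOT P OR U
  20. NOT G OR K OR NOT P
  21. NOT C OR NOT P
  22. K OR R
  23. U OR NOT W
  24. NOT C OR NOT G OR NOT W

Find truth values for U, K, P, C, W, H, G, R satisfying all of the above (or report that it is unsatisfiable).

U=T, K=T, P=F, C=T, W=T, H=F, G=F, R=T

Set U = True.
Try K = False:
  (K OR NOT U OR W) forces W = True.
  (NOT C OR K) forces C = False.
  clause (C OR NOT W) is falsified — backtrack.
So K = True.
  then (NOT G OR NOT K OR NOT U) forces G = False.
  then (G OR NOT P) forces P = False.
  then (G OR NOT H) forces H = False.
Set C = True.
Set W = True.
  then (H OR R OR NOT W) forces R = True.
All clauses satisfied.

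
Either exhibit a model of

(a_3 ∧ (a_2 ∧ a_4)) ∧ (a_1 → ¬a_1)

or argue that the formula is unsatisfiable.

a_1=F; a_2=T; a_3=T; a_4=T

  a_3 ∧ (a_2 ∧ a_4) = True
    a_2 ∧ a_4 = True
  a_1 → ¬a_1 = True
    ¬a_1 = True
Both conjuncts True, so the formula holds.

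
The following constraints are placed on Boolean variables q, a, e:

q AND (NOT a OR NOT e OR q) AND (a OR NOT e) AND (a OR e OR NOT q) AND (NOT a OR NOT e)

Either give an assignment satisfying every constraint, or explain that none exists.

q = True; a = True; e = False

Unit clause (q) forces q = True.
Set a = True.
  then (NOT a OR NOT e) forces e = False.
Check each clause:
  (q): q holds.
  (NOT a OR NOT e OR q): NOT e holds.
  (a OR NOT e): a holds.
  (a OR e OR NOT q): a holds.
  (NOT a OR NOT e): NOT e holds.
All clauses satisfied.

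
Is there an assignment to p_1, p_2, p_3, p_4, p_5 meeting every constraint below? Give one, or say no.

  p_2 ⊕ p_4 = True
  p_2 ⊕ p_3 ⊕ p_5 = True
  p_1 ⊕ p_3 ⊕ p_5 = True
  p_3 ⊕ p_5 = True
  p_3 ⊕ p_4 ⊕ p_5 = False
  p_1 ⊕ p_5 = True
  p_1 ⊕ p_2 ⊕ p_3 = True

Adding constraints 2, 6, 7 mod 2: every variable appears an even number of times on the left, so the left side is 0.
But the right sides sum to 1 (mod 2). 0 ≠ 1 — the system is inconsistent.

Unsatisfiable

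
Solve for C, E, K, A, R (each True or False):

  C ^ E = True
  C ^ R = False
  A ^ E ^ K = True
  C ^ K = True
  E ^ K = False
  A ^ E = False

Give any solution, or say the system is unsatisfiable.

C: False; E: True; K: True; A: True; R: False

C ^ E = F ^ T = True ✓
C ^ R = F ^ F = False ✓
A ^ E ^ K = T ^ T ^ T = True ✓
C ^ K = F ^ T = True ✓
E ^ K = T ^ T = False ✓
A ^ E = T ^ T = False ✓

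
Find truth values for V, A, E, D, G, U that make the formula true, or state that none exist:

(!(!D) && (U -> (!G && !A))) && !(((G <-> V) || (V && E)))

V=F; A=F; E=T; D=T; G=T; U=F

  !(!D) && (U -> (!G && !A)) = True
    !(!D) = True
      !D = False
    U -> (!G && !A) = True
      !G && !A = False
        !G = False
        !A = True
  !(((G <-> V) || (V && E))) = True
    (G <-> V) || (V && E) = False
      G <-> V = False
      V && E = False
Both conjuncts True, so the formula holds.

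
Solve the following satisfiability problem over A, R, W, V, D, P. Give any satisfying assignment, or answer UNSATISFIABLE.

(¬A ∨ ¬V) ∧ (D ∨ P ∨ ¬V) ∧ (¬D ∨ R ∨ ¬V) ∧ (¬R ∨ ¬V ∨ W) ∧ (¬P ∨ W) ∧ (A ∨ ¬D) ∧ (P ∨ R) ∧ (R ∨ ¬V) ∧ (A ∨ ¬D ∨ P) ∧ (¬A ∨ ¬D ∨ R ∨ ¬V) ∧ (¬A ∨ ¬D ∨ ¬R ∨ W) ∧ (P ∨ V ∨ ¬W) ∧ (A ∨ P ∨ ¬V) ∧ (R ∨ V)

Set A = False.
  then (A ∨ ¬D) forces D = False.
Set R = True.
Set W = True.
Set V = True.
  then (D ∨ P ∨ ¬V) forces P = True.
All clauses satisfied.

A = False, R = True, W = True, V = True, D = False, P = True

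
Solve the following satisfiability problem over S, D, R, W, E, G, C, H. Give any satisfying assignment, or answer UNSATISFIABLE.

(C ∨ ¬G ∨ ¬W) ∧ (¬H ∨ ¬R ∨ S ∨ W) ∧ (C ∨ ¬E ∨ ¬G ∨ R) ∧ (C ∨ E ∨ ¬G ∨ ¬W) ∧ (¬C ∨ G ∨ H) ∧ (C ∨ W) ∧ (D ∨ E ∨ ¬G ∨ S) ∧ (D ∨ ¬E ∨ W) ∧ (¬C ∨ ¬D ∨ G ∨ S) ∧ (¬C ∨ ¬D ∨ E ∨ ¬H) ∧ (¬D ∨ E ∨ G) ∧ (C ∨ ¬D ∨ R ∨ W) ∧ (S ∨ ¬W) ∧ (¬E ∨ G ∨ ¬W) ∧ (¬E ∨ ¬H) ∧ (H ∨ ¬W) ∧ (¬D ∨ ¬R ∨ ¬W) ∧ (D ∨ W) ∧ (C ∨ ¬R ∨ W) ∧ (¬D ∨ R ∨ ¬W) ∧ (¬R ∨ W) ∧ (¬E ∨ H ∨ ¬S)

Set S = True.
Set D = False.
  then (D ∨ W) forces W = True.
  then (H ∨ ¬W) forces H = True.
  then (¬E ∨ ¬H) forces E = False.
Set R = True.
Set G = False.
Set C = True.
All clauses satisfied.

S = True; D = False; R = True; W = True; E = False; G = False; C = True; H = True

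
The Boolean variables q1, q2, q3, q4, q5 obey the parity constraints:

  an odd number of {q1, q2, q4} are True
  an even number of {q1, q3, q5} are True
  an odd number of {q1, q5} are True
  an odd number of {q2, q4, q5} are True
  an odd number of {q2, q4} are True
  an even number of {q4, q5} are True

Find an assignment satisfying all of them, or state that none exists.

UNSATISFIABLE

Adding constraints 1, 3, 4 mod 2: every variable appears an even number of times on the left, so the left side is 0.
But the right sides sum to 1 (mod 2). 0 ≠ 1 — the system is inconsistent.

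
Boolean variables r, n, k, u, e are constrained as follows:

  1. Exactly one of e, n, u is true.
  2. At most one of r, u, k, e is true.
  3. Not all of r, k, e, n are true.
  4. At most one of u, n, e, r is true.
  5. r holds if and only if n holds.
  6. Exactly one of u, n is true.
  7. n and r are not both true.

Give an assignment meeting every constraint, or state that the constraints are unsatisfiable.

r = False; n = False; k = False; u = True; e = False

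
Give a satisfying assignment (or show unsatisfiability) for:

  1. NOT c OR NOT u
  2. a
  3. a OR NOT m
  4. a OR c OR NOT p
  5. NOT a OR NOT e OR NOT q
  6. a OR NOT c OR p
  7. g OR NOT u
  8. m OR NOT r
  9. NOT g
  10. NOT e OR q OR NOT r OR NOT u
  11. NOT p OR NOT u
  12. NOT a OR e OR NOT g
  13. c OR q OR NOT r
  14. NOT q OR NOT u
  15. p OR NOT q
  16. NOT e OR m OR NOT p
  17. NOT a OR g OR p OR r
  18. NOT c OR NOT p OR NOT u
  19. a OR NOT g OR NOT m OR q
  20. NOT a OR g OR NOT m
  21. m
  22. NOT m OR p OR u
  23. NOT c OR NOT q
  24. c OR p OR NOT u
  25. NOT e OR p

Case m = True:
  (a) forces a = True.
  (NOT g) forces g = False.
  Clause (NOT a OR g OR NOT m) is falsified — contradiction.
Case m = False:
  Clause (m) is falsified — contradiction.
Both cases fail, so the formula is unsatisfiable.

Unsatisfiable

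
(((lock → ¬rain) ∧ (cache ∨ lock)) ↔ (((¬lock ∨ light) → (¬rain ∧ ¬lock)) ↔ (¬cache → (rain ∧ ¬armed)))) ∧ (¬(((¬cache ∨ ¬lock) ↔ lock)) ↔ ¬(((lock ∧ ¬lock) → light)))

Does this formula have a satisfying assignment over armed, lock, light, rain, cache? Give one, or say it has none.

armed = False, lock = True, light = True, rain = False, cache = False

  ((lock → ¬rain) ∧ (cache ∨ lock)) ↔ (((¬lock ∨ light) → (¬rain ∧ ¬lock)) ↔ (¬cache → (rain ∧ ¬armed))) = True
    (lock → ¬rain) ∧ (cache ∨ lock) = True
      lock → ¬rain = True
        ¬rain = True
      cache ∨ lock = True
    ((¬lock ∨ light) → (¬rain ∧ ¬lock)) ↔ (¬cache → (rain ∧ ¬armed)) = True
      (¬lock ∨ light) → (¬rain ∧ ¬lock) = False
        ¬lock ∨ light = True
          ¬lock = False
        ¬rain ∧ ¬lock = False
          ¬rain = True
          ¬lock = False
      ¬cache → (rain ∧ ¬armed) = False
        ¬cache = True
        rain ∧ ¬armed = False
          ¬armed = True
  ¬(((¬cache ∨ ¬lock) ↔ lock)) ↔ ¬(((lock ∧ ¬lock) → light)) = True
    ¬(((¬cache ∨ ¬lock) ↔ lock)) = False
      (¬cache ∨ ¬lock) ↔ lock = True
        ¬cache ∨ ¬lock = True
          ¬cache = True
          ¬lock = False
    ¬(((lock ∧ ¬lock) → light)) = False
      (lock ∧ ¬lock) → light = True
        lock ∧ ¬lock = False
          ¬lock = False
Both conjuncts True, so the formula holds.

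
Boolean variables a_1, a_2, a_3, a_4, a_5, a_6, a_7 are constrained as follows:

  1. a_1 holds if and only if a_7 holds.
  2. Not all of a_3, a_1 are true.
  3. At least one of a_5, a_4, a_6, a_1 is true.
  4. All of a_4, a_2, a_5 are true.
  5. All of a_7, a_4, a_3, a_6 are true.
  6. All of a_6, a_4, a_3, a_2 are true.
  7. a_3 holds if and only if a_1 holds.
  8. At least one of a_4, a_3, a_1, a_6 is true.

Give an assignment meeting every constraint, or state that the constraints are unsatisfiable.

Case a_3 = True:
  (2) with a_3=T forces a_1 = False.
  Constraint (7) is violated (a_3=T, a_1=F) — contradiction.
Case a_3 = False:
  Constraint (5) is violated (a_3=F) — contradiction.
Both cases fail — unsatisfiable.

Unsatisfiable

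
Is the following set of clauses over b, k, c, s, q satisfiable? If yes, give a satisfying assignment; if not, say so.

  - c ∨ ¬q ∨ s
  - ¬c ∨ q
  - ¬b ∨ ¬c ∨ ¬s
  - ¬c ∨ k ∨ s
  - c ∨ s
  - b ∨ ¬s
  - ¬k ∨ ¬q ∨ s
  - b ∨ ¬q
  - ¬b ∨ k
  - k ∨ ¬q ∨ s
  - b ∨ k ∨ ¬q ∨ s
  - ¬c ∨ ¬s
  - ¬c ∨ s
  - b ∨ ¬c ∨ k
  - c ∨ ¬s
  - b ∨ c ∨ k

Unsatisfiable — no assignment works.

Case s = True:
  (b ∨ ¬s) forces b = True.
  (¬b ∨ ¬c ∨ ¬s) forces c = False.
  Clause (c ∨ ¬s) is falsified — contradiction.
Case s = False:
  (c ∨ s) forces c = True.
  Clause (¬c ∨ s) is falsified — contradiction.
Both cases fail, so the formula is unsatisfiable.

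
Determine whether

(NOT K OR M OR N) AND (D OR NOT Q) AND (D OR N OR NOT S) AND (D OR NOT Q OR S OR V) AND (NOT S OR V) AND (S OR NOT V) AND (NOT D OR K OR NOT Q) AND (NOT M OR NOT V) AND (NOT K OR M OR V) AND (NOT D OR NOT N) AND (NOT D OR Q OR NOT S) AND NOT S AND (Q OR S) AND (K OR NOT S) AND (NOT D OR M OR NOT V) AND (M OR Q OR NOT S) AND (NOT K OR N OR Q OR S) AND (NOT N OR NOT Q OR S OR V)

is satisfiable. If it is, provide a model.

Unit clause (NOT S) forces S = False.
In (Q OR S) only Q is left, so Q = True.
In (D OR NOT Q) only D is left, so D = True.
In (S OR NOT V) only NOT V is left, so V = False.
In (NOT D OR K OR NOT Q) only K is left, so K = True.
In (NOT K OR M OR V) only M is left, so M = True.
In (NOT D OR NOT N) only NOT N is left, so N = False.
All clauses satisfied.

M: True; N: False; D: True; K: True; S: False; V: False; Q: True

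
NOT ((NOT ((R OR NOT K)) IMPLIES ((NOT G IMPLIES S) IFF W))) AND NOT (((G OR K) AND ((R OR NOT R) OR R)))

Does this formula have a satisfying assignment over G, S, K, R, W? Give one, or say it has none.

No satisfying assignment exists.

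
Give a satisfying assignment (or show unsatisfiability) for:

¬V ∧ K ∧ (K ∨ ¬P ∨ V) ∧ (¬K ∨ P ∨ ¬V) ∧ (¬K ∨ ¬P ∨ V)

K: True, V: False, P: False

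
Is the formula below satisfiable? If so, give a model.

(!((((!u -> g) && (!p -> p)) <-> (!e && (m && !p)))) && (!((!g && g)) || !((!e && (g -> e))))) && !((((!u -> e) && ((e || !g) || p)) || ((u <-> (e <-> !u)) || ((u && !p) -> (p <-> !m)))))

The conjunct !((((!u -> e) && ((e || !g) || p)) || ((u <-> (e <-> !u)) || ((u && !p) -> (p <-> !m))))) is unsatisfiable on its own:
  u = True: simplifies to !((((e || !g) || p) || (!e || (!p -> (p <-> !m))))).
    e = True: this becomes !((True || (!p -> (p <-> !m)))) = False.
    e = False: this becomes !(((!g || p) || True)) = False.
  u = False: this becomes !(((e && ((e || !g) || p)) || True)) = False.
So the whole conjunction is unsatisfiable.

No satisfying assignment exists.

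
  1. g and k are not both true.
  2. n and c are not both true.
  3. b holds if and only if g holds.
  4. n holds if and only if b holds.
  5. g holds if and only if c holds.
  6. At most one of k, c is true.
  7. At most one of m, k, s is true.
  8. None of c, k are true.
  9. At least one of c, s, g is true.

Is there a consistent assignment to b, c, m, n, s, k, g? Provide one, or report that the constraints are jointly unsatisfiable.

b=F, c=F, m=F, n=F, s=T, k=F, g=F

  (1) g=F, k=F — not both ✓
  (2) n=F, c=F — not both ✓
  (3) b=F, g=F — same ✓
  (4) n=F, b=F — same ✓
  (5) g=F, c=F — same ✓
  (6) {k, c}: 0 true — at most one ✓
  (7) {m, k, s}: 1 true — at most one ✓
  (8) {c, k}: 0 true — none ✓
  (9) {c, s, g}: 1 true — at least one ✓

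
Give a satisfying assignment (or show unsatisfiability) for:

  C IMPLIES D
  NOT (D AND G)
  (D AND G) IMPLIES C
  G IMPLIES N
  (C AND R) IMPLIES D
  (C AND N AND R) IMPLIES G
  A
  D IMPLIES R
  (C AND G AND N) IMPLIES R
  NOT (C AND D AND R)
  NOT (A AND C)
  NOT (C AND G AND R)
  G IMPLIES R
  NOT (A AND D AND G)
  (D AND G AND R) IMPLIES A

N=F, C=F, A=T, G=F, D=T, R=T

Unit clause (A) forces A = True.
In (NOT A OR NOT C) only NOT C is left, so C = False.
Set N = False.
  then (NOT G OR N) forces G = False.
Set D = True.
  then (NOT D OR R) forces R = True.
All clauses satisfied.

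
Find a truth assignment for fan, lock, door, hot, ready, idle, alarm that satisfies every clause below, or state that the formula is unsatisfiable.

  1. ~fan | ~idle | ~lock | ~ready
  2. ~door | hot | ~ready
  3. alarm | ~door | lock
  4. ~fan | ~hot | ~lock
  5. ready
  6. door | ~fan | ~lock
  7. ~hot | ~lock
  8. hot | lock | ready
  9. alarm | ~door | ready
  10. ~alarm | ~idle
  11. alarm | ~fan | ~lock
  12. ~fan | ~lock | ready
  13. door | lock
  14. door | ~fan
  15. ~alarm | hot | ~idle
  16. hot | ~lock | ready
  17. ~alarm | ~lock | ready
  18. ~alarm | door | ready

Unit clause (ready) forces ready = True.
Set fan = False.
Set lock = True.
  then (~hot | ~lock) forces hot = False.
  then (~door | hot | ~ready) forces door = False.
Set idle = True.
  then (~alarm | ~idle) forces alarm = False.
All clauses satisfied.

fan: False, lock: True, door: False, hot: False, ready: True, idle: True, alarm: False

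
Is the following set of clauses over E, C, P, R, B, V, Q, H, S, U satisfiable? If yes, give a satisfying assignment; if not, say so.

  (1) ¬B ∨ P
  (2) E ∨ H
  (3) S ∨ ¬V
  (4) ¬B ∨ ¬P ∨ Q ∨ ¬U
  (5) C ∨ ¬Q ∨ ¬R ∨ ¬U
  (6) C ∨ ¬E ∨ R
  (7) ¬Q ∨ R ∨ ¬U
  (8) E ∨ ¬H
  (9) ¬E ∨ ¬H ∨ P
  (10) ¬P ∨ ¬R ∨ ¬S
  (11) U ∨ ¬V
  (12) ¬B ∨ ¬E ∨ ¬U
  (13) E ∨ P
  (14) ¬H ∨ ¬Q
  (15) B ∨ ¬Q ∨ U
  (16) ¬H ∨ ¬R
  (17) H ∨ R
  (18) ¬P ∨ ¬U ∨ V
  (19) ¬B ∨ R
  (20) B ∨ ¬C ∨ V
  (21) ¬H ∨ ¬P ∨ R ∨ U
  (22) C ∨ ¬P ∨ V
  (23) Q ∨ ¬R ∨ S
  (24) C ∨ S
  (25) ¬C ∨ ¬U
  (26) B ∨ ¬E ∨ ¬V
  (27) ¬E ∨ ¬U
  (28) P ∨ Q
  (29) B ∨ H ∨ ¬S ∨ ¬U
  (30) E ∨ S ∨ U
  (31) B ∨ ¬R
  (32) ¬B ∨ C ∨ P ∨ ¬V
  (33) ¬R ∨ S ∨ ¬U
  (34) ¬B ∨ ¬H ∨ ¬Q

E = True, C = True, P = True, R = True, B = True, V = False, Q = True, H = False, S = False, U = False

Try E = False:
  (E ∨ H) forces H = True.
  clause (E ∨ ¬H) is falsified — backtrack.
So E = True.
  then (¬E ∨ ¬U) forces U = False.
  then (U ∨ ¬V) forces V = False.
Try C = False:
  (C ∨ ¬E ∨ R) forces R = True.
  (¬H ∨ ¬R) forces H = False.
  (C ∨ ¬P ∨ V) forces P = False.
  (¬B ∨ P) forces B = False.
  clause (B ∨ ¬R) is falsified — backtrack.
So C = True.
  then (B ∨ ¬C ∨ V) forces B = True.
  then (¬B ∨ P) forces P = True.
  then (¬B ∨ R) forces R = True.
  then (¬P ∨ ¬R ∨ ¬S) forces S = False.
  then (¬H ∨ ¬R) forces H = False.
  then (Q ∨ ¬R ∨ S) forces Q = True.
All clauses satisfied.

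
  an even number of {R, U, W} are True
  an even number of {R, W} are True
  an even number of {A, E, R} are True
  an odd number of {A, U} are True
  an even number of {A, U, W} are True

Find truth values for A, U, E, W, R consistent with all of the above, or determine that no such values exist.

A = True, U = False, E = False, W = True, R = True

{R, U, W}: 2 true → even ✓
{R, W}: 2 true → even ✓
{A, E, R}: 2 true → even ✓
{A, U}: 1 true → odd ✓
{A, U, W}: 2 true → even ✓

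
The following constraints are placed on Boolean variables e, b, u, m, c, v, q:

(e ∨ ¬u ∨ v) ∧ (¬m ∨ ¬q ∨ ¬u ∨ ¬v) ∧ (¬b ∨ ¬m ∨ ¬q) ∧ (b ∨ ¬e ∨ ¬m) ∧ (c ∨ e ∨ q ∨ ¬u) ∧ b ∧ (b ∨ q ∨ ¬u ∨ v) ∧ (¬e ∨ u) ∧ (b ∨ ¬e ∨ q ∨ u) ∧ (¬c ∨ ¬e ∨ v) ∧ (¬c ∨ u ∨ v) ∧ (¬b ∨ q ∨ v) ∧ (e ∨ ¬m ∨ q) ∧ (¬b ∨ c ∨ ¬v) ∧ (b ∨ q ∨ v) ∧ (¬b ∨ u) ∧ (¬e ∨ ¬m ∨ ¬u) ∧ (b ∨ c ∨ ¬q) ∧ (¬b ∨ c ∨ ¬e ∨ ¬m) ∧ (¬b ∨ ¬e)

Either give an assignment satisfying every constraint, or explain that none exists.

Unit clause (b) forces b = True.
In (¬b ∨ u) only u is left, so u = True.
In (¬b ∨ ¬e) only ¬e is left, so e = False.
In (e ∨ ¬u ∨ v) only v is left, so v = True.
In (¬b ∨ c ∨ ¬v) only c is left, so c = True.
Try m = True:
  (¬m ∨ ¬q ∨ ¬u ∨ ¬v) forces q = False.
  clause (e ∨ ¬m ∨ q) is falsified — backtrack.
So m = False.
Set q = False.
All clauses satisfied.

e = False, b = True, u = True, m = False, c = True, v = True, q = False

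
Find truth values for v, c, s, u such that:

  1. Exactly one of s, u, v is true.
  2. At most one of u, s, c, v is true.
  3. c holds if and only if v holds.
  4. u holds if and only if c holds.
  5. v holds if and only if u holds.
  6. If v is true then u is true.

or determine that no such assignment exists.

v = False, c = False, s = True, u = False

  (1) {s, u, v}: 1 true — exactly one ✓
  (2) {u, s, c, v}: 1 true — at most one ✓
  (3) c=F, v=F — same ✓
  (4) u=F, c=F — same ✓
  (5) v=F, u=F — same ✓
  (6) v=F ⇒ u: vacuous ✓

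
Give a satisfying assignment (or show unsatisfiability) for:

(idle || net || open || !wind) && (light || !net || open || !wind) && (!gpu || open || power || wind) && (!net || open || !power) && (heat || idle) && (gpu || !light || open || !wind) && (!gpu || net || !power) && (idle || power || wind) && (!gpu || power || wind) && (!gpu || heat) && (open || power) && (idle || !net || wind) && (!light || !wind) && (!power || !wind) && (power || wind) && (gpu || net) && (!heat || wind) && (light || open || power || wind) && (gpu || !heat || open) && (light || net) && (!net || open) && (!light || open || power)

Set power = False.
  then (open || power) forces open = True.
  then (power || wind) forces wind = True.
  then (!light || !wind) forces light = False.
  then (light || net) forces net = True.
Set gpu = True.
  then (!gpu || heat) forces heat = True.
Set idle = False.
All clauses satisfied.

power: False; gpu: True; net: True; wind: True; light: False; heat: True; idle: False; open: True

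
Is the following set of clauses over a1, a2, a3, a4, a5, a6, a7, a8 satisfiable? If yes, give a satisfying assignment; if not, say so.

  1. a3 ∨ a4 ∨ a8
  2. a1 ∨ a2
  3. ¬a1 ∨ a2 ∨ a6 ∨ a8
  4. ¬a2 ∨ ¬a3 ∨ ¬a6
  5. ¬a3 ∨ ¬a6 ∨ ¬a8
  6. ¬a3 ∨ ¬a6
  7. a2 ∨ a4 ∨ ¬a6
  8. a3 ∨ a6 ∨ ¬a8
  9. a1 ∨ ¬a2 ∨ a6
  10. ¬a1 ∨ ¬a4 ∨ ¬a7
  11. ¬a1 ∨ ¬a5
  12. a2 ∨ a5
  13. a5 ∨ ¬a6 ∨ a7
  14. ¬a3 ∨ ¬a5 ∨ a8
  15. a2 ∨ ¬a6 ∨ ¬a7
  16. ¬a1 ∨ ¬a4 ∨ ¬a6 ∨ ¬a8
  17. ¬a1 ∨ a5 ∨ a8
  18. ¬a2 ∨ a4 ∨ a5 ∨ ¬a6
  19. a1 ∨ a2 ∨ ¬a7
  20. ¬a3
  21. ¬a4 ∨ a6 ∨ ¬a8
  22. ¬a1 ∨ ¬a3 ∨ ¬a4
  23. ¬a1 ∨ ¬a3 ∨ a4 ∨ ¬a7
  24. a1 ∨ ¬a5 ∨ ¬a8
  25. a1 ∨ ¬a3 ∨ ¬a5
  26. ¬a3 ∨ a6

Unit clause (¬a3) forces a3 = False.
Set a1 = False.
  then (a1 ∨ a2) forces a2 = True.
  then (a1 ∨ ¬a2 ∨ a6) forces a6 = True.
Try a4 = False:
  (a3 ∨ a4 ∨ a8) forces a8 = True.
  (¬a2 ∨ a4 ∨ a5 ∨ ¬a6) forces a5 = True.
  clause (a1 ∨ ¬a5 ∨ ¬a8) is falsified — backtrack.
So a4 = True.
Set a5 = True.
  then (a1 ∨ ¬a5 ∨ ¬a8) forces a8 = False.
Set a7 = True.
All clauses satisfied.

a1 = False, a2 = True, a3 = False, a4 = True, a5 = True, a6 = True, a7 = True, a8 = False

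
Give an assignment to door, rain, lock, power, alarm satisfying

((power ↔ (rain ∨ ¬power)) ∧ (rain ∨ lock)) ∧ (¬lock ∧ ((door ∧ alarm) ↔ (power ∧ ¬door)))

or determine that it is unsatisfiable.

door: True, rain: True, lock: False, power: True, alarm: False

  (power ↔ (rain ∨ ¬power)) ∧ (rain ∨ lock) = True
    power ↔ (rain ∨ ¬power) = True
      rain ∨ ¬power = True
        ¬power = False
    rain ∨ lock = True
  ¬lock ∧ ((door ∧ alarm) ↔ (power ∧ ¬door)) = True
    ¬lock = True
    (door ∧ alarm) ↔ (power ∧ ¬door) = True
      door ∧ alarm = False
      power ∧ ¬door = False
        ¬door = False
Both conjuncts True, so the formula holds.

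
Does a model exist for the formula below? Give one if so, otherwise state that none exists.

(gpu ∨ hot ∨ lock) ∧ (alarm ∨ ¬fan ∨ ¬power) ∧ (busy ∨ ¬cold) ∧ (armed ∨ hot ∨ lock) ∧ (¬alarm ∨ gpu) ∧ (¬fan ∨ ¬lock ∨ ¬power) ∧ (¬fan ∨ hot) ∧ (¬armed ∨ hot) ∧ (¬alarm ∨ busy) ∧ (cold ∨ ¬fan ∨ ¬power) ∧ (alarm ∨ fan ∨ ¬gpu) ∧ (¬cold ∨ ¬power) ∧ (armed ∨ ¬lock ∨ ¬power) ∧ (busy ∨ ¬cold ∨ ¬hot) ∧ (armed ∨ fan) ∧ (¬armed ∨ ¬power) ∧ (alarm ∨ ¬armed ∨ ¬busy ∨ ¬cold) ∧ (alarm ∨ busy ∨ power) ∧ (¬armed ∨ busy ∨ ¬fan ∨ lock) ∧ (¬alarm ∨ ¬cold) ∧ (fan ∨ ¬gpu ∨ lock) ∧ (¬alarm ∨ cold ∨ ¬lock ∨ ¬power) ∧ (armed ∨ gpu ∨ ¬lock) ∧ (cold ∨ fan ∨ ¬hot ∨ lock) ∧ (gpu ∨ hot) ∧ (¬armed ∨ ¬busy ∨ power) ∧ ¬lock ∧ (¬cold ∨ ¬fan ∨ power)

Unit clause (¬lock) forces lock = False.
Set alarm = False.
Try armed = True:
  (¬armed ∨ hot) forces hot = True.
  (¬armed ∨ ¬power) forces power = False.
  (alarm ∨ busy ∨ power) forces busy = True.
  clause (¬armed ∨ ¬busy ∨ power) is falsified — backtrack.
So armed = False.
  then (armed ∨ hot ∨ lock) forces hot = True.
  then (armed ∨ fan) forces fan = True.
  then (alarm ∨ ¬fan ∨ ¬power) forces power = False.
  then (alarm ∨ busy ∨ power) forces busy = True.
  then (¬cold ∨ ¬fan ∨ power) forces cold = False.
Set gpu = True.
All clauses satisfied.

alarm=F, armed=F, cold=F, power=F, fan=T, busy=T, lock=F, gpu=T, hot=T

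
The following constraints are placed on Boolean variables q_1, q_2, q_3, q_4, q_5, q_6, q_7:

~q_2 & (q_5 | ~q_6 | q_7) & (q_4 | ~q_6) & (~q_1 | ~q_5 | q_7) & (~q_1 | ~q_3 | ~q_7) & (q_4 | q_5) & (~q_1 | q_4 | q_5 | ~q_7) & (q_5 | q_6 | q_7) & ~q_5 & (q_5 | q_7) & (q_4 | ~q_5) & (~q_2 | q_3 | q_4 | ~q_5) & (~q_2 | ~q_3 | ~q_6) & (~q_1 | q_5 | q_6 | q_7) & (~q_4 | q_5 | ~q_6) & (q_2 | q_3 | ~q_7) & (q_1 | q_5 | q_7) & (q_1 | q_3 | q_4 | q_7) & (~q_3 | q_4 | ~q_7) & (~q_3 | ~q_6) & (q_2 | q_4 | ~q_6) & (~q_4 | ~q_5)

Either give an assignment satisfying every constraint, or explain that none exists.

q_1 = False, q_2 = False, q_3 = True, q_4 = True, q_5 = False, q_6 = False, q_7 = True

Unit clause (~q_2) forces q_2 = False.
Unit clause (~q_5) forces q_5 = False.
In (q_5 | q_7) only q_7 is left, so q_7 = True.
In (q_2 | q_3 | ~q_7) only q_3 is left, so q_3 = True.
In (~q_3 | q_4 | ~q_7) only q_4 is left, so q_4 = True.
In (~q_3 | ~q_6) only ~q_6 is left, so q_6 = False.
In (~q_1 | ~q_3 | ~q_7) only ~q_1 is left, so q_1 = False.
All clauses satisfied.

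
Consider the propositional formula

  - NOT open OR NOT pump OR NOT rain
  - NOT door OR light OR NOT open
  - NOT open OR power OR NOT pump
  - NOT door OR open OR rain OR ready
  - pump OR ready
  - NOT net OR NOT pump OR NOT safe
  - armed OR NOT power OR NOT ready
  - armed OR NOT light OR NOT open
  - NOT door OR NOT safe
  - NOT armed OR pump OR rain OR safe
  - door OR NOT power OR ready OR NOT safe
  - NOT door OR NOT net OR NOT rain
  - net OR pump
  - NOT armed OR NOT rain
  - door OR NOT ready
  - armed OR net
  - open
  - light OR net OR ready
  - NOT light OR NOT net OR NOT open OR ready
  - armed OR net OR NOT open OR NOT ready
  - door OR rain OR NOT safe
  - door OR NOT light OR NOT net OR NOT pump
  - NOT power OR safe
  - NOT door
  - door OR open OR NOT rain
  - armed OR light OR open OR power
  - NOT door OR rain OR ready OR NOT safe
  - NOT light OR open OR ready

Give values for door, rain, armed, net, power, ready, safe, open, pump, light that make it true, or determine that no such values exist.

Unsatisfiable — no assignment works.

Case door = True:
  Clause (NOT door) is falsified — contradiction.
Case door = False:
  (door OR NOT ready) forces ready = False.
  (pump OR ready) forces pump = True.
  (open) forces open = True.
  (NOT open OR NOT pump OR NOT rain) forces rain = False.
  (NOT open OR power OR NOT pump) forces power = True.
  (door OR NOT power OR ready OR NOT safe) forces safe = False.
  Clause (NOT power OR safe) is falsified — contradiction.
Both cases fail, so the formula is unsatisfiable.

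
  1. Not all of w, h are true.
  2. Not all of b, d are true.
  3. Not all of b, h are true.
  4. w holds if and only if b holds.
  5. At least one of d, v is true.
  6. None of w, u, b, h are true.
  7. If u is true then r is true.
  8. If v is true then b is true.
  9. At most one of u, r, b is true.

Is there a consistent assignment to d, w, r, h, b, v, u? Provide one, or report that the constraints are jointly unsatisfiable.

d = True; w = False; r = False; h = False; b = False; v = False; u = False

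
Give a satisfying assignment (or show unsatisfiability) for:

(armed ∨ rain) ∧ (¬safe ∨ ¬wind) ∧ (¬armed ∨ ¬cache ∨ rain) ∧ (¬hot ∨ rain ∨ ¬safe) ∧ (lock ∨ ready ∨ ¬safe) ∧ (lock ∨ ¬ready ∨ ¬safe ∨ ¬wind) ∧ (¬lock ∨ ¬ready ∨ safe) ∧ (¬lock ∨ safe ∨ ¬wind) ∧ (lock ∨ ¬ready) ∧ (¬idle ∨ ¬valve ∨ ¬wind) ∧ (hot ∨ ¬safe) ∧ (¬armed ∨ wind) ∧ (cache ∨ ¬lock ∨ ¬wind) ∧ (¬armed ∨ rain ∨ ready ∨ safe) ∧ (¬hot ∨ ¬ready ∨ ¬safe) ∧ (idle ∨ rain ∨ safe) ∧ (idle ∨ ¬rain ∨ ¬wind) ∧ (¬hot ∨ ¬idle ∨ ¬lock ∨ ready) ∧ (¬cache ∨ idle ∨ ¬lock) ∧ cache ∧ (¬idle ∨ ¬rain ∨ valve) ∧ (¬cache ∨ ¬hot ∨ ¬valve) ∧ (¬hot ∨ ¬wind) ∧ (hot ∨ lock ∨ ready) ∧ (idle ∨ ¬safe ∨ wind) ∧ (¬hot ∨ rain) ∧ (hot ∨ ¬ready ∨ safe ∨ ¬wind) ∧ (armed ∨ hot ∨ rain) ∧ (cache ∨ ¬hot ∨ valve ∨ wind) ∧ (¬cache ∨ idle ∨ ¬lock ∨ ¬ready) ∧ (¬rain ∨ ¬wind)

Unit clause (cache) forces cache = True.
Set safe = False.
Try rain = False:
  (armed ∨ rain) forces armed = True.
  clause (¬armed ∨ ¬cache ∨ rain) is falsified — backtrack.
So rain = True.
  then (¬rain ∨ ¬wind) forces wind = False.
  then (¬armed ∨ wind) forces armed = False.
Set ready = False.
Set valve = True.
  then (¬cache ∨ ¬hot ∨ ¬valve) forces hot = False.
  then (hot ∨ lock ∨ ready) forces lock = True.
  then (¬cache ∨ idle ∨ ¬lock) forces idle = True.
All clauses satisfied.

cache=T; safe=F; rain=T; ready=F; valve=T; lock=T; armed=F; hot=F; wind=F; idle=T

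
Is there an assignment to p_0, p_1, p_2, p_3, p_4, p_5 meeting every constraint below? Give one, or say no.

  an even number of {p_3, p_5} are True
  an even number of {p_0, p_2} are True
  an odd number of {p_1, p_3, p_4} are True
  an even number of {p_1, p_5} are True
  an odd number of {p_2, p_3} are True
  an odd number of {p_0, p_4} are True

p_0=F; p_1=T; p_2=F; p_3=T; p_4=T; p_5=T

{p_3, p_5}: 2 true → even ✓
{p_0, p_2}: 0 true → even ✓
{p_1, p_3, p_4}: 3 true → odd ✓
{p_1, p_5}: 2 true → even ✓
{p_2, p_3}: 1 true → odd ✓
{p_0, p_4}: 1 true → odd ✓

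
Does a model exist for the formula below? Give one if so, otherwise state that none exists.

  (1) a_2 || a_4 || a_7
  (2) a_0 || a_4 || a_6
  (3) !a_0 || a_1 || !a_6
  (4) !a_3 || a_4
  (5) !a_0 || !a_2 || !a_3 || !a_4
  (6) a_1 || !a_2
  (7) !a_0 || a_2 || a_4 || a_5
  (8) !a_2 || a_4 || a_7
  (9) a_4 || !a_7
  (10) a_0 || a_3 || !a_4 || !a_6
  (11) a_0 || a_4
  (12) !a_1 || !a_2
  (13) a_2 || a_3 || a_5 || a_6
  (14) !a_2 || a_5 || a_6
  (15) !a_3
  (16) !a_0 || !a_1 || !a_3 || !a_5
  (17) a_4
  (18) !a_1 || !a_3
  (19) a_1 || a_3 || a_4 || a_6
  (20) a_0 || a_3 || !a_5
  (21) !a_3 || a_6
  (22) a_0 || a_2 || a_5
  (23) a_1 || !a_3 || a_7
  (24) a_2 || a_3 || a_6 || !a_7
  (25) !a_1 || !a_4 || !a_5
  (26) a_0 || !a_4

a_0 = True, a_1 = True, a_2 = False, a_3 = False, a_4 = True, a_5 = False, a_6 = True, a_7 = False

Unit clause (!a_3) forces a_3 = False.
Unit clause (a_4) forces a_4 = True.
In (a_0 || !a_4) only a_0 is left, so a_0 = True.
Set a_1 = True.
  then (!a_1 || !a_2) forces a_2 = False.
  then (!a_1 || !a_4 || !a_5) forces a_5 = False.
  then (a_2 || a_3 || a_5 || a_6) forces a_6 = True.
Set a_7 = False.
All clauses satisfied.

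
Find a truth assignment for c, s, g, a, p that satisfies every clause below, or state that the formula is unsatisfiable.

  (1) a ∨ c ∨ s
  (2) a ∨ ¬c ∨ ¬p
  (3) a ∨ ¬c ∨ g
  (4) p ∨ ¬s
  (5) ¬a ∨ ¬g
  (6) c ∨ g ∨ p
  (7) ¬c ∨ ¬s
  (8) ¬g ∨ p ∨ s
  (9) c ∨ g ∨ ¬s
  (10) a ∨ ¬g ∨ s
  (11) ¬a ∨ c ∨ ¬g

c=F, s=F, g=F, a=T, p=T

Set c = False.
Set s = False.
  then (a ∨ c ∨ s) forces a = True.
  then (¬a ∨ ¬g) forces g = False.
  then (c ∨ g ∨ p) forces p = True.
All clauses satisfied.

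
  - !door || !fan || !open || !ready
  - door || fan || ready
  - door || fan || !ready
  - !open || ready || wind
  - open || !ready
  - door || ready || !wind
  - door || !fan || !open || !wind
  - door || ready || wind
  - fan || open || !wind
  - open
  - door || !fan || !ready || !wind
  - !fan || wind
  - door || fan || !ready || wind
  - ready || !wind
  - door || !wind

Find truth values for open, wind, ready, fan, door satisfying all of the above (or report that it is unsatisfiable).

open = True; wind = True; ready = True; fan = False; door = True

Unit clause (open) forces open = True.
Set wind = True.
  then (ready || !wind) forces ready = True.
  then (door || !wind) forces door = True.
  then (!door || !fan || !open || !ready) forces fan = False.
All clauses satisfied.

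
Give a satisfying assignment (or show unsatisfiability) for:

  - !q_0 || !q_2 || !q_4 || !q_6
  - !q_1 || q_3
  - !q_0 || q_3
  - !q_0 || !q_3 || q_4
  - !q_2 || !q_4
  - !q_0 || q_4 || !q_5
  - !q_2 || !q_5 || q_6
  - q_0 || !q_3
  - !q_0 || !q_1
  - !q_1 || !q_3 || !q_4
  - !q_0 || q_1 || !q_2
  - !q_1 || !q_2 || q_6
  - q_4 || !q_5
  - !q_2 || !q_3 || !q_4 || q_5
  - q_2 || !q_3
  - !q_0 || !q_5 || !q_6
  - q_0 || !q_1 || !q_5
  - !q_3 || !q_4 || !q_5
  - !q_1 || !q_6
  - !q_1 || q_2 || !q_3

Try q_0 = True:
  (!q_0 || q_3) forces q_3 = True.
  (!q_0 || !q_3 || q_4) forces q_4 = True.
  (!q_2 || !q_4) forces q_2 = False.
  clause (q_2 || !q_3) is falsified — backtrack.
So q_0 = False.
  then (q_0 || !q_3) forces q_3 = False.
  then (!q_1 || q_3) forces q_1 = False.
Set q_2 = True.
  then (!q_2 || !q_4) forces q_4 = False.
  then (q_4 || !q_5) forces q_5 = False.
Set q_6 = True.
All clauses satisfied.

q_0=F; q_1=F; q_2=T; q_3=F; q_4=F; q_5=F; q_6=T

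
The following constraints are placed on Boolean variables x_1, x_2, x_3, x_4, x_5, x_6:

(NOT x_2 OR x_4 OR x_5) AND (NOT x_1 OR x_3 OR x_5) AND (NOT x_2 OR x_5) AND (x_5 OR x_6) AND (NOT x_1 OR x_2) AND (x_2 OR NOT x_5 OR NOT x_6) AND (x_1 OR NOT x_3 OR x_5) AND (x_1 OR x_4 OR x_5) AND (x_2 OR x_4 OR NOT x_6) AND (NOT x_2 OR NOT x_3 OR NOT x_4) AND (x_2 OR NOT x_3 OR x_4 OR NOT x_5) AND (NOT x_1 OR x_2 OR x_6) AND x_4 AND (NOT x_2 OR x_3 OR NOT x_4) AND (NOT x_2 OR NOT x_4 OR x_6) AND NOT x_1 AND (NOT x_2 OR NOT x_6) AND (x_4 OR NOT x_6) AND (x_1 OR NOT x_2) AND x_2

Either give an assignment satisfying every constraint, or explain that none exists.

Case x_1 = True:
  Clause (NOT x_1) is falsified — contradiction.
Case x_1 = False:
  (x_4) forces x_4 = True.
  (x_1 OR NOT x_2) forces x_2 = False.
  Clause (x_2) is falsified — contradiction.
Both cases fail, so the formula is unsatisfiable.

Unsatisfiable — no assignment works.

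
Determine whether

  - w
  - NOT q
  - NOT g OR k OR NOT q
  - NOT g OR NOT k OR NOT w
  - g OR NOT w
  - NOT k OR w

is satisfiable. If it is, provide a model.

Unit clause (w) forces w = True.
Unit clause (NOT q) forces q = False.
In (g OR NOT w) only g is left, so g = True.
In (NOT g OR NOT k OR NOT w) only NOT k is left, so k = False.
Check each clause:
  (w): w holds.
  (NOT q): NOT q holds.
  (NOT g OR k OR NOT q): NOT q holds.
  (NOT g OR NOT k OR NOT w): NOT k holds.
  (g OR NOT w): g holds.
  (NOT k OR w): NOT k holds.
All clauses satisfied.

k=F; g=T; w=T; q=F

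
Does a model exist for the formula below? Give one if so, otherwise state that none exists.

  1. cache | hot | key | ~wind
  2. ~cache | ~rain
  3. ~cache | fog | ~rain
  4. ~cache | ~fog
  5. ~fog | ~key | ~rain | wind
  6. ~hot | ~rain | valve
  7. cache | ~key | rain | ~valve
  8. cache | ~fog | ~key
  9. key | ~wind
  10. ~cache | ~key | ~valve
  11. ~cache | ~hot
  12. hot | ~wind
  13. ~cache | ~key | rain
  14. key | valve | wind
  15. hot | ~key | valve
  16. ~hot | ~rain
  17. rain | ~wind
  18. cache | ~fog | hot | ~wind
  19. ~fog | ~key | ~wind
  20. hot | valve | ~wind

wind: False; hot: True; key: False; valve: True; rain: False; cache: False; fog: True

Set wind = False.
Set hot = True.
  then (~cache | ~hot) forces cache = False.
  then (~hot | ~rain) forces rain = False.
Set key = False.
  then (key | valve | wind) forces valve = True.
Set fog = True.
All clauses satisfied.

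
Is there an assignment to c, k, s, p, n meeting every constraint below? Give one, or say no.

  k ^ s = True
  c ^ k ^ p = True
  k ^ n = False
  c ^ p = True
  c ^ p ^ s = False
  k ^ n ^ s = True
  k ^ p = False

c = True, k = False, s = True, p = False, n = False

k ^ s = F ^ T = True ✓
c ^ k ^ p = T ^ F ^ F = True ✓
k ^ n = F ^ F = False ✓
c ^ p = T ^ F = True ✓
c ^ p ^ s = T ^ F ^ T = False ✓
k ^ n ^ s = F ^ F ^ T = True ✓
k ^ p = F ^ F = False ✓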